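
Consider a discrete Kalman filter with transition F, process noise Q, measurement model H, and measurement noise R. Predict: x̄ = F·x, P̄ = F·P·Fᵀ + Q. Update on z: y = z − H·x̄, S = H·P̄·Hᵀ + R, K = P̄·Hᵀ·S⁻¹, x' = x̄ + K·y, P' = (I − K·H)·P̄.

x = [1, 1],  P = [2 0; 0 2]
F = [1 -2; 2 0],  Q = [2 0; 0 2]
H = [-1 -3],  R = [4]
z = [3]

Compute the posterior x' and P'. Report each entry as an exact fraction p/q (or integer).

x̄ = F·x = [-1, 2]
P̄ = F·P·Fᵀ + Q = [12 4; 4 10]
y = z − H·x̄ = [8]
S = H·P̄·Hᵀ + R = [130]
K = P̄·Hᵀ·S⁻¹ = [-12/65; -17/65]
x' = x̄ + K·y = [-161/65, -6/65]
P' = (I − K·H)·P̄ = [492/65 -148/65; -148/65 72/65]

x' = [-161/65, -6/65]
P' = [492/65 -148/65; -148/65 72/65]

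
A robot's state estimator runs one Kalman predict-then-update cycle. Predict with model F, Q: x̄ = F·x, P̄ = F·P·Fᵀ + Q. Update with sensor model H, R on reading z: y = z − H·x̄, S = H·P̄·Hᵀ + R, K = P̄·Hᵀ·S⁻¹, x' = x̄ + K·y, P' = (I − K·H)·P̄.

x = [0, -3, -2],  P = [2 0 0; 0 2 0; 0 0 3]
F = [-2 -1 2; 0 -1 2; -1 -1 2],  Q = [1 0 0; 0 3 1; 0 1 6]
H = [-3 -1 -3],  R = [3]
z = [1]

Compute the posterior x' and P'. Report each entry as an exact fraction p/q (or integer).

x' = [-101/923, -23/71, -113/923]
P' = [2460/923 -102/71 -1881/923; -102/71 375/71 -15/71; -1881/923 -15/71 2081/923]

x̄ = F·x = [-1, -1, -1]
P̄ = F·P·Fᵀ + Q = [23 14 18; 14 17 15; 18 15 22]
y = z − H·x̄ = [-6]
S = H·P̄·Hᵀ + R = [923]
K = P̄·Hᵀ·S⁻¹ = [-137/923; -8/71; -135/923]
x' = x̄ + K·y = [-101/923, -23/71, -113/923]
P' = (I − K·H)·P̄ = [2460/923 -102/71 -1881/923; -102/71 375/71 -15/71; -1881/923 -15/71 2081/923]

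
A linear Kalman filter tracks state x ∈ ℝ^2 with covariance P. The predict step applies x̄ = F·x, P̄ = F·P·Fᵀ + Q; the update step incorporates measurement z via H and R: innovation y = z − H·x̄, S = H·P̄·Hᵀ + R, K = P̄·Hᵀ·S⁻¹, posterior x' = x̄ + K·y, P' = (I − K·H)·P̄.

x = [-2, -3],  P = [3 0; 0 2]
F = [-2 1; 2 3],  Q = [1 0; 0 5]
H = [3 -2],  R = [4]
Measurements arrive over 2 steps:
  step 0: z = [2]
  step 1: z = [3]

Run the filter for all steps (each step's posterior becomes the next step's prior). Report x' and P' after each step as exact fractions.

step 0: x' = [-44/13, -81/13], P' = [224/39 970/117; 970/117 4541/351]
step 1: x' = [-2251/1701, -674/189], P' = [72311/35721 23507/7938; 23507/7938 9395/1764]

step 0: x̄ = F·x = [1, -13]
step 0: P̄ = F·P·Fᵀ + Q = [15 -6; -6 35]
step 0: y = z − H·x̄ = [-27]
step 0: S = H·P̄·Hᵀ + R = [351]
step 0: K = P̄·Hᵀ·S⁻¹ = [19/117; -88/351]
step 0: x' = x̄ + K·y = [-44/13, -81/13]
step 0: P' = (I − K·H)·P̄ = [224/39 970/117; 970/117 4541/351]
step 1: x̄ = F·x = [7/13, -331/13]
step 1: P̄ = F·P·Fᵀ + Q = [1316/351 -2027/117; -2027/117 9512/39]
step 1: y = z − H·x̄ = [-644/13]
step 1: S = H·P̄·Hᵀ + R = [15876/13]
step 1: K = P̄·Hᵀ·S⁻¹ = [895/23814; -2339/5292]
step 1: x' = x̄ + K·y = [-2251/1701, -674/189]
step 1: P' = (I − K·H)·P̄ = [72311/35721 23507/7938; 23507/7938 9395/1764]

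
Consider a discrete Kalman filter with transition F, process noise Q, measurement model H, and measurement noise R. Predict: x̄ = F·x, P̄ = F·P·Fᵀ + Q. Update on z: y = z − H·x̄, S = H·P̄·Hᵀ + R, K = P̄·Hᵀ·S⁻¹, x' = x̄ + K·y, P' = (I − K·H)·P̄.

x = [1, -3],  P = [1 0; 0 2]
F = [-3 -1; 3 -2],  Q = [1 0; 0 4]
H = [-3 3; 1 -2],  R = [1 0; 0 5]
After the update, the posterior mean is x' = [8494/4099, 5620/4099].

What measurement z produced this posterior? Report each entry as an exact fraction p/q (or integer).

x̄ = F·x = [0, 9]
P̄ = F·P·Fᵀ + Q = [12 -5; -5 21]
S = H·P̄·Hᵀ + R = [388 -207; -207 121]
K = P̄·Hᵀ·S⁻¹ = [-1617/4099 -2021/4099; -291/4099 -2090/4099]
x' − x̄ = [8494/4099, -31271/4099] = K·y
y = (KᵀK)⁻¹·Kᵀ·(x' − x̄) = [-29, 19]
z = y + H·x̄ = [-29, 19] + [27, -18] = [-2, 1]

z = [-2, 1]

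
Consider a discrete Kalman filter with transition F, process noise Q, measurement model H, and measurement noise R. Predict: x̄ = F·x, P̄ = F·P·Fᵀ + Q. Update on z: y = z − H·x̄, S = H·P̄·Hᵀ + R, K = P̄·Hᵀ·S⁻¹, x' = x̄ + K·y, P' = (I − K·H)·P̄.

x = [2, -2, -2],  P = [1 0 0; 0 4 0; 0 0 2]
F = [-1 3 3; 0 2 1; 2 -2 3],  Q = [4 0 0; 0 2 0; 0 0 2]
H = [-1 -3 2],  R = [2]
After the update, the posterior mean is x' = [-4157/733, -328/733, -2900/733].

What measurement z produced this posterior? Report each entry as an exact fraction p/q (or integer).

z = [-1]

x̄ = F·x = [-14, -6, 2]
P̄ = F·P·Fᵀ + Q = [59 30 -8; 30 20 -10; -8 -10 40]
S = H·P̄·Hᵀ + R = [733]
K = P̄·Hᵀ·S⁻¹ = [-165/733; -110/733; 118/733]
x' − x̄ = [6105/733, 4070/733, -4366/733] = K·y
y = (KᵀK)⁻¹·Kᵀ·(x' − x̄) = [-37]
z = y + H·x̄ = [-37] + [36] = [-1]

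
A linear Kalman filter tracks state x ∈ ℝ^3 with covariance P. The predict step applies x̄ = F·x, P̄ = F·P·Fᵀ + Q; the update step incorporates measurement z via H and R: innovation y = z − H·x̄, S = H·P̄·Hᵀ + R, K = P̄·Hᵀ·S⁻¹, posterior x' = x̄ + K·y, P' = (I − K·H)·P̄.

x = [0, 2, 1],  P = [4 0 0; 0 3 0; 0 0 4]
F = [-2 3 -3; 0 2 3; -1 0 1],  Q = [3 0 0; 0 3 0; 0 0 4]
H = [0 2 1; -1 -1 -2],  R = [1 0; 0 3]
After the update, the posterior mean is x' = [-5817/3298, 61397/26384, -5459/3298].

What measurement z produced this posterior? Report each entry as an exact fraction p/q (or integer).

z = [3, 3]

x̄ = F·x = [3, 7, 1]
P̄ = F·P·Fᵀ + Q = [82 -18 -4; -18 51 12; -4 12 12]
S = H·P̄·Hᵀ + R = [265 -146; -146 180]
K = P̄·Hᵀ·S⁻¹ = [-961/1649 -2585/3298; 6099/13192 1539/26384; 113/1649 -403/3298]
x' − x̄ = [-15711/3298, -123291/26384, -8757/3298] = K·y
y = (KᵀK)⁻¹·Kᵀ·(x' − x̄) = [-12, 15]
z = y + H·x̄ = [-12, 15] + [15, -12] = [3, 3]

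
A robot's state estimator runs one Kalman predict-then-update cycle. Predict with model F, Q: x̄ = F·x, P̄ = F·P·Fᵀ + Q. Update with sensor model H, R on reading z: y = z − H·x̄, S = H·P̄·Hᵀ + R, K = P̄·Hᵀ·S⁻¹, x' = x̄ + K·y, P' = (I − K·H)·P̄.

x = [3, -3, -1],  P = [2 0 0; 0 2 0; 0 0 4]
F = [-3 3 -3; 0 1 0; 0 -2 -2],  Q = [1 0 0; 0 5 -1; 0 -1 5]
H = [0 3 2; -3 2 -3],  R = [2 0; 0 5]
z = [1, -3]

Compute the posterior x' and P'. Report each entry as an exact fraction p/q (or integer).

x̄ = F·x = [-15, -3, 8]
P̄ = F·P·Fᵀ + Q = [73 6 12; 6 7 -5; 12 -5 29]
y = z − H·x̄ = [-6, -18]
S = H·P̄·Hᵀ + R = [121 -233; -233 1155]
K = P̄·Hᵀ·S⁻¹ = [-8109/85466 -19617/85466; 7634/42733 1947/42733; 9338/42733 -3037/42733]
x' = x̄ + K·y = [-440115/42733, -209049/42733, 340502/42733]
P' = (I − K·H)·P̄ = [1812665/85466 408891/42733 -617391/42733; 408891/42733 193740/42733 -282976/42733; -617391/42733 -282976/42733 433802/42733]

x' = [-440115/42733, -209049/42733, 340502/42733]
P' = [1812665/85466 408891/42733 -617391/42733; 408891/42733 193740/42733 -282976/42733; -617391/42733 -282976/42733 433802/42733]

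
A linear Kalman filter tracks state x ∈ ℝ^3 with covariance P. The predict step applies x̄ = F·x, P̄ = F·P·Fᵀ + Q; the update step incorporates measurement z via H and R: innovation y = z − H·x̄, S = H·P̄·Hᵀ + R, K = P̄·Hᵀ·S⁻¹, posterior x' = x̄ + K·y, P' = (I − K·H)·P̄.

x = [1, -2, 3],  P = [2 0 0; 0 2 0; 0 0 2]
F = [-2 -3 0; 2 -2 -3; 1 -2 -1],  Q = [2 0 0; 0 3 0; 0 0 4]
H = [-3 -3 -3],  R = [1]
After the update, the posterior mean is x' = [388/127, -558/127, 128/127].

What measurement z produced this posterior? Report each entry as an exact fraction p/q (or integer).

x̄ = F·x = [4, -3, 2]
P̄ = F·P·Fᵀ + Q = [28 4 8; 4 37 18; 8 18 16]
S = H·P̄·Hᵀ + R = [1270]
K = P̄·Hᵀ·S⁻¹ = [-12/127; -177/1270; -63/635]
x' − x̄ = [-120/127, -177/127, -126/127] = K·y
y = (KᵀK)⁻¹·Kᵀ·(x' − x̄) = [10]
z = y + H·x̄ = [10] + [-9] = [1]

z = [1]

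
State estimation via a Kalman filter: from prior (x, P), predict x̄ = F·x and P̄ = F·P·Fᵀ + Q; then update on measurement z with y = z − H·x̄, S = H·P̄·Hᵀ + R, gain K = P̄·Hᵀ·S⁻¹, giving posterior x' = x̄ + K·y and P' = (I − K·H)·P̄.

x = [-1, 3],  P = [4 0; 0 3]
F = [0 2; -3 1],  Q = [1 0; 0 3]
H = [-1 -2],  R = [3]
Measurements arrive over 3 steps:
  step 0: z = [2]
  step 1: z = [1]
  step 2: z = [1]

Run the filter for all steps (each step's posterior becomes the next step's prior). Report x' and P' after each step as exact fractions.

step 0: x' = [187/52, -69/26], P' = [2079/208 -501/104; -501/104 159/52]
step 1: x' = [-45988/34111, 7011/68222], P' = [90759/34111 -77769/68222; -77769/68222 41661/34111]
step 2: x' = [-6618931/6346132, 622491/6346132], P' = [16957581/6346132 -7227771/6346132; -7227771/6346132 7671225/6346132]

step 0: x̄ = F·x = [6, 6]
step 0: P̄ = F·P·Fᵀ + Q = [13 6; 6 42]
step 0: y = z − H·x̄ = [20]
step 0: S = H·P̄·Hᵀ + R = [208]
step 0: K = P̄·Hᵀ·S⁻¹ = [-25/208; -45/104]
step 0: x' = x̄ + K·y = [187/52, -69/26]
step 0: P' = (I − K·H)·P̄ = [2079/208 -501/104; -501/104 159/52]
step 1: x̄ = F·x = [-69/13, -699/52]
step 1: P̄ = F·P·Fᵀ + Q = [172/13 1821/52; 1821/52 25983/208]
step 1: y = z − H·x̄ = [-811/26]
step 1: S = H·P̄·Hᵀ + R = [34111/52]
step 1: K = P̄·Hᵀ·S⁻¹ = [-4330/34111; -29625/68222]
step 1: x' = x̄ + K·y = [-45988/34111, 7011/68222]
step 1: P' = (I − K·H)·P̄ = [90759/34111 -77769/68222; -77769/68222 41661/34111]
step 2: x̄ = F·x = [7011/34111, 282939/68222]
step 2: P̄ = F·P·Fᵀ + Q = [200755/34111 316629/34111; 316629/34111 1194132/34111]
step 2: y = z − H·x̄ = [324061/34111]
step 2: S = H·P̄·Hᵀ + R = [6346132/34111]
step 2: K = P̄·Hᵀ·S⁻¹ = [-834013/6346132; -2704893/6346132]
step 2: x' = x̄ + K·y = [-6618931/6346132, 622491/6346132]
step 2: P' = (I − K·H)·P̄ = [16957581/6346132 -7227771/6346132; -7227771/6346132 7671225/6346132]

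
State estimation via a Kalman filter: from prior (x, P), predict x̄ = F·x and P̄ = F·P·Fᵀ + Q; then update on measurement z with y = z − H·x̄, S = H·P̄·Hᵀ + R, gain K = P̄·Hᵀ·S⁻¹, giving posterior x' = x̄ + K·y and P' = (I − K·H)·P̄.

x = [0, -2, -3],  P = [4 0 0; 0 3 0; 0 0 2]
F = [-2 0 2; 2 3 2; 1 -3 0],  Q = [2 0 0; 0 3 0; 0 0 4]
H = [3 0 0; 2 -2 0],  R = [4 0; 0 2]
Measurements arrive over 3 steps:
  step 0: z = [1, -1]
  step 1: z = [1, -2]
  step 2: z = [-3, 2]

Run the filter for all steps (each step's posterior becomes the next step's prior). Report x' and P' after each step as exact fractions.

step 0: x' = [859/12563, 5398/12563, -22873/12563], P' = [5412/12563 5344/12563 -4584/12563; 5344/12563 11498/12563 -7117/12563; -4584/12563 -7117/12563 301467/12563]
step 1: x' = [106107093/336221609, 442278903/336221609, -352904930/336221609], P' = [148743068/336221609 148383348/336221609 -684012/336221609; 148383348/336221609 313220913/336221609 -57420042/336221609; -684012/336221609 -57420042/336221609 2234226572/336221609]
step 2: x' = [-2680613242101/2684233343203, -5099580485457/2684233343203, -4151831383880/2684233343203], P' = [1174131625412/2684233343203 1167926265016/2684233343203 -13252475856/2684233343203; 1167926265016/2684233343203 2480529318396/2684233343203 -467898712739/2684233343203; -13252475856/2684233343203 -467898712739/2684233343203 17778786171933/2684233343203]

step 0: x̄ = F·x = [-6, -12, 6]
step 0: P̄ = F·P·Fᵀ + Q = [26 -8 -8; -8 54 -19; -8 -19 35]
step 0: y = z − H·x̄ = [19, -13]
step 0: S = H·P̄·Hᵀ + R = [238 204; 204 386]
step 0: K = P̄·Hᵀ·S⁻¹ = [4059/12563 4/739; 4008/12563 -362/739; -3438/12563 149/739]
step 0: x' = x̄ + K·y = [859/12563, 5398/12563, -22873/12563]
step 0: P' = (I − K·H)·P̄ = [5412/12563 5344/12563 -4584/12563; 5344/12563 11498/12563 -7117/12563; -4584/12563 -7117/12563 301467/12563]
step 1: x̄ = F·x = [-2792/739, -27834/12563, -15335/12563]
step 1: P̄ = F·P·Fᵀ + Q = [75842/739 65262/739 3222/739; 65262/739 1310739/12563 -75156/12563; 3222/739 -75156/12563 127082/12563]
step 1: y = z − H·x̄ = [9115/739, 14134/12563]
step 1: S = H·P̄·Hᵀ + R = [685534/739 63480/739; 63480/739 1549706/12563]
step 1: K = P̄·Hᵀ·S⁻¹ = [111557301/336221609 359720/336221609; 111287511/336221609 -164837565/336221609; -513009/336221609 56736030/336221609]
step 1: x' = x̄ + K·y = [106107093/336221609, 442278903/336221609, -352904930/336221609]
step 1: P' = (I − K·H)·P̄ = [148743068/336221609 148383348/336221609 -684012/336221609; 148383348/336221609 313220913/336221609 -57420042/336221609; -684012/336221609 -57420042/336221609 2234226572/336221609]
step 2: x̄ = F·x = [-918024046/336221609, 833241035/336221609, -1220729616/336221609]
step 2: P̄ = F·P·Fᵀ + Q = [10209793874/336221609 7107113676/336221609 935966180/336221609; 7107113676/336221609 14445619180/336221609 -2623499897/336221609; 935966180/336221609 -2623499897/336221609 3422317633/336221609]
step 2: y = z − H·x̄ = [1745407311/336221609, 4174973380/336221609]
step 2: S = H·P̄·Hᵀ + R = [93233031302/336221609 18616081188/336221609; 18616081188/336221609 42437186026/336221609]
step 2: K = P̄·Hᵀ·S⁻¹ = [880598719059/2684233343203 6205360396/2684233343203; 875944698762/2684233343203 -1312603053380/2684233343203; -9939356892/2684233343203 454646236883/2684233343203]
step 2: x' = x̄ + K·y = [-2680613242101/2684233343203, -5099580485457/2684233343203, -4151831383880/2684233343203]
step 2: P' = (I − K·H)·P̄ = [1174131625412/2684233343203 1167926265016/2684233343203 -13252475856/2684233343203; 1167926265016/2684233343203 2480529318396/2684233343203 -467898712739/2684233343203; -13252475856/2684233343203 -467898712739/2684233343203 17778786171933/2684233343203]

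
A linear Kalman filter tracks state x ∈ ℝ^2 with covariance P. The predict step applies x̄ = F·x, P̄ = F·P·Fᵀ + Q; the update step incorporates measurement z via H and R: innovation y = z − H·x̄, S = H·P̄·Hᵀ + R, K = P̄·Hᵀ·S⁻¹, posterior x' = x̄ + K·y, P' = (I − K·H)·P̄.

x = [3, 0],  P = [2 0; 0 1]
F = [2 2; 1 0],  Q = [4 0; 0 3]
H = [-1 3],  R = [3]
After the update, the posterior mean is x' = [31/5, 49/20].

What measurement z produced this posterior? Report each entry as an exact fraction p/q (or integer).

z = [1]

x̄ = F·x = [6, 3]
P̄ = F·P·Fᵀ + Q = [16 4; 4 5]
S = H·P̄·Hᵀ + R = [40]
K = P̄·Hᵀ·S⁻¹ = [-1/10; 11/40]
x' − x̄ = [1/5, -11/20] = K·y
y = (KᵀK)⁻¹·Kᵀ·(x' − x̄) = [-2]
z = y + H·x̄ = [-2] + [3] = [1]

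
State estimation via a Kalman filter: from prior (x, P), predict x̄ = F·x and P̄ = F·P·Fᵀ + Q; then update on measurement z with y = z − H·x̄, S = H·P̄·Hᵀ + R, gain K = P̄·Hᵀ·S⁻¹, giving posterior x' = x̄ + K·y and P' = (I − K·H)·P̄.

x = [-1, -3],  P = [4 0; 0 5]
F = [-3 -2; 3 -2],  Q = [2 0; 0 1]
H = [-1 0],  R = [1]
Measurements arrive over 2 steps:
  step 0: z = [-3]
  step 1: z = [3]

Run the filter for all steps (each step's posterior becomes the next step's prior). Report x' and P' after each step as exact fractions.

step 0: x' = [183/59, 273/59], P' = [58/59 -16/59; -16/59 3107/59]
step 1: x' = [-39723/12935, 185907/12935], P' = [12876/12935 11906/12935; 11906/12935 491561/12935]

step 0: x̄ = F·x = [9, 3]
step 0: P̄ = F·P·Fᵀ + Q = [58 -16; -16 57]
step 0: y = z − H·x̄ = [6]
step 0: S = H·P̄·Hᵀ + R = [59]
step 0: K = P̄·Hᵀ·S⁻¹ = [-58/59; 16/59]
step 0: x' = x̄ + K·y = [183/59, 273/59]
step 0: P' = (I − K·H)·P̄ = [58/59 -16/59; -16/59 3107/59]
step 1: x̄ = F·x = [-1095/59, 3/59]
step 1: P̄ = F·P·Fᵀ + Q = [12876/59 11906/59; 11906/59 13201/59]
step 1: y = z − H·x̄ = [-918/59]
step 1: S = H·P̄·Hᵀ + R = [12935/59]
step 1: K = P̄·Hᵀ·S⁻¹ = [-12876/12935; -11906/12935]
step 1: x' = x̄ + K·y = [-39723/12935, 185907/12935]
step 1: P' = (I − K·H)·P̄ = [12876/12935 11906/12935; 11906/12935 491561/12935]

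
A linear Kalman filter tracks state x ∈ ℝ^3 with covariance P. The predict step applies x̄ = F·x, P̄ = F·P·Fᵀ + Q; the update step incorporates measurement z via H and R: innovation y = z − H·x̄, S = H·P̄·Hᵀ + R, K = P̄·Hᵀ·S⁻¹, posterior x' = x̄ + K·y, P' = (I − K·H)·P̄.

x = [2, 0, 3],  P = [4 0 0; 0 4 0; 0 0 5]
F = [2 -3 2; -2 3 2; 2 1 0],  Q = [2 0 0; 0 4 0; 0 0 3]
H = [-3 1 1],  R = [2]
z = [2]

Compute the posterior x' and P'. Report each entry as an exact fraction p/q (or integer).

x̄ = F·x = [10, 2, 4]
P̄ = F·P·Fᵀ + Q = [74 -32 4; -32 76 -4; 4 -4 23]
y = z − H·x̄ = [26]
S = H·P̄·Hᵀ + R = [927]
K = P̄·Hᵀ·S⁻¹ = [-250/927; 56/309; 7/927]
x' = x̄ + K·y = [2770/927, 2074/309, 3890/927]
P' = (I − K·H)·P̄ = [6098/927 4112/309 5458/927; 4112/309 4692/103 -1628/309; 5458/927 -1628/309 21272/927]

x' = [2770/927, 2074/309, 3890/927]
P' = [6098/927 4112/309 5458/927; 4112/309 4692/103 -1628/309; 5458/927 -1628/309 21272/927]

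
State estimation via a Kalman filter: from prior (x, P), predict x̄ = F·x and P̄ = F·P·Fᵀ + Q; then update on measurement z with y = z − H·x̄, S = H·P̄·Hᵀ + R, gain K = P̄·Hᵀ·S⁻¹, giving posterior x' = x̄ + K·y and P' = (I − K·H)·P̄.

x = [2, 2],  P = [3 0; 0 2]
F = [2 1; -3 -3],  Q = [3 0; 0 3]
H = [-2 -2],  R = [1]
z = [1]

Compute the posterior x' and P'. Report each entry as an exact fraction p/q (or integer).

x' = [260/69, -100/23]
P' = [977/69 -328/23; -328/23 336/23]

x̄ = F·x = [6, -12]
P̄ = F·P·Fᵀ + Q = [17 -24; -24 48]
y = z − H·x̄ = [-11]
S = H·P̄·Hᵀ + R = [69]
K = P̄·Hᵀ·S⁻¹ = [14/69; -16/23]
x' = x̄ + K·y = [260/69, -100/23]
P' = (I − K·H)·P̄ = [977/69 -328/23; -328/23 336/23]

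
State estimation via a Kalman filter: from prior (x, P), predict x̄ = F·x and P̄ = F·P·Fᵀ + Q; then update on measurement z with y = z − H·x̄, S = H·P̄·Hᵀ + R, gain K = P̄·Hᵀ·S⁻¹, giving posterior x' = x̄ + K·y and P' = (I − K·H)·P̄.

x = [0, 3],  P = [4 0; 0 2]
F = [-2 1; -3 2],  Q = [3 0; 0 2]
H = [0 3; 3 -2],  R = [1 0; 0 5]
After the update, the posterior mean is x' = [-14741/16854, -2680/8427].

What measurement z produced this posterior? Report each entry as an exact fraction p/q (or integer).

x̄ = F·x = [3, 6]
P̄ = F·P·Fᵀ + Q = [21 28; 28 46]
S = H·P̄·Hᵀ + R = [415 -24; -24 42]
K = P̄·Hᵀ·S⁻¹ = [616/2809 4921/16854; 934/2809 -4/8427]
x' − x̄ = [-65303/16854, -53242/8427] = K·y
y = (KᵀK)⁻¹·Kᵀ·(x' − x̄) = [-19, 1]
z = y + H·x̄ = [-19, 1] + [18, -3] = [-1, -2]

z = [-1, -2]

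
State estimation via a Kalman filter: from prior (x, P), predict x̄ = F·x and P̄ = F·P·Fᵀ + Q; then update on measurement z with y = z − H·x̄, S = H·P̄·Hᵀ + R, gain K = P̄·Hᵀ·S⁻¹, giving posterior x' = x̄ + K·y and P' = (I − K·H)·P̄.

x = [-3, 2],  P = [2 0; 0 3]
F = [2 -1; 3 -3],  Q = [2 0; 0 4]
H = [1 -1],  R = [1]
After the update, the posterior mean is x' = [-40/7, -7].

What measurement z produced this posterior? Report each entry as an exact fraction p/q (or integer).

z = [1]

x̄ = F·x = [-8, -15]
P̄ = F·P·Fᵀ + Q = [13 21; 21 49]
S = H·P̄·Hᵀ + R = [21]
K = P̄·Hᵀ·S⁻¹ = [-8/21; -4/3]
x' − x̄ = [16/7, 8] = K·y
y = (KᵀK)⁻¹·Kᵀ·(x' − x̄) = [-6]
z = y + H·x̄ = [-6] + [7] = [1]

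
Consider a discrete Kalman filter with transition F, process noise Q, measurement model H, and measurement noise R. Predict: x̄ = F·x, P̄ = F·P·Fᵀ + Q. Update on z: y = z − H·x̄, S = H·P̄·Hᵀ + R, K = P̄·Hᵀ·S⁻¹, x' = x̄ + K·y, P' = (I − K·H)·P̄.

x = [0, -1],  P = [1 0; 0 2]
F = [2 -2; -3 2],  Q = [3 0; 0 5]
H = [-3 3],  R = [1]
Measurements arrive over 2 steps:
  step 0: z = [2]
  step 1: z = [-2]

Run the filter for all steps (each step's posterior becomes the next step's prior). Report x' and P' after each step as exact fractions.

step 0: x' = [-23/293, 170/293], P' = [1221/586 596/293; 596/293 614/293]
step 1: x' = [-14854/65215, -11270/13043], P' = [140771/65215 27687/13043; 27687/13043 28656/13043]

step 0: x̄ = F·x = [2, -2]
step 0: P̄ = F·P·Fᵀ + Q = [15 -14; -14 22]
step 0: y = z − H·x̄ = [14]
step 0: S = H·P̄·Hᵀ + R = [586]
step 0: K = P̄·Hᵀ·S⁻¹ = [-87/586; 54/293]
step 0: x' = x̄ + K·y = [-23/293, 170/293]
step 0: P' = (I − K·H)·P̄ = [1221/586 596/293; 596/293 614/293]
step 1: x̄ = F·x = [-386/293, 409/293]
step 1: P̄ = F·P·Fᵀ + Q = [1009/293 -159/293; -159/293 4527/586]
step 1: y = z − H·x̄ = [-2971/293]
step 1: S = H·P̄·Hᵀ + R = [65215/586]
step 1: K = P̄·Hᵀ·S⁻¹ = [-7008/65215; 2907/13043]
step 1: x' = x̄ + K·y = [-14854/65215, -11270/13043]
step 1: P' = (I − K·H)·P̄ = [140771/65215 27687/13043; 27687/13043 28656/13043]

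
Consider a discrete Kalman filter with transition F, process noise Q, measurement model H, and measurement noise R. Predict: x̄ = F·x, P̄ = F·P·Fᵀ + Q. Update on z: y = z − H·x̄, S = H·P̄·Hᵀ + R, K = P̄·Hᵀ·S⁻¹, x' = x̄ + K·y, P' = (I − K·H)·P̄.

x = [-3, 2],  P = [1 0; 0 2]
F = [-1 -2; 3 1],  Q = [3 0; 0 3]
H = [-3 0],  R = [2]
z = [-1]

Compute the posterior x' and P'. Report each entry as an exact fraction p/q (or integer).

x' = [17/55, -427/55]
P' = [12/55 -7/55; -7/55 1099/110]

x̄ = F·x = [-1, -7]
P̄ = F·P·Fᵀ + Q = [12 -7; -7 14]
y = z − H·x̄ = [-4]
S = H·P̄·Hᵀ + R = [110]
K = P̄·Hᵀ·S⁻¹ = [-18/55; 21/110]
x' = x̄ + K·y = [17/55, -427/55]
P' = (I − K·H)·P̄ = [12/55 -7/55; -7/55 1099/110]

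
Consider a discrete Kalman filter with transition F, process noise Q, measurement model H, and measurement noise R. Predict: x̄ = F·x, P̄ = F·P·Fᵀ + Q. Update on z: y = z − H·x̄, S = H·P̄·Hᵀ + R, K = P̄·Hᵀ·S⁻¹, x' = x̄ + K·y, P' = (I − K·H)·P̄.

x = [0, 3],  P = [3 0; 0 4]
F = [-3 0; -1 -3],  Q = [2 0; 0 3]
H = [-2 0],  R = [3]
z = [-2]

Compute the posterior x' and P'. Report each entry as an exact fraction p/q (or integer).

x̄ = F·x = [0, -9]
P̄ = F·P·Fᵀ + Q = [29 9; 9 42]
y = z − H·x̄ = [-2]
S = H·P̄·Hᵀ + R = [119]
K = P̄·Hᵀ·S⁻¹ = [-58/119; -18/119]
x' = x̄ + K·y = [116/119, -1035/119]
P' = (I − K·H)·P̄ = [87/119 27/119; 27/119 4674/119]

x' = [116/119, -1035/119]
P' = [87/119 27/119; 27/119 4674/119]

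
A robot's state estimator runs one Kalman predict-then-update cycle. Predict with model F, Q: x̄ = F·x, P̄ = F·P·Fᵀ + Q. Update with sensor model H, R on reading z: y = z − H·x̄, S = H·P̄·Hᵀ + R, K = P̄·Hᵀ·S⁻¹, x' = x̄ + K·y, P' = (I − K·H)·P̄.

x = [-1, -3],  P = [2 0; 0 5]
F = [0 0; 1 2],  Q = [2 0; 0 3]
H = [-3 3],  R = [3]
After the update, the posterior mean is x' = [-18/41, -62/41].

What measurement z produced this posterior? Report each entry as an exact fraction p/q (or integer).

x̄ = F·x = [0, -7]
P̄ = F·P·Fᵀ + Q = [2 0; 0 25]
S = H·P̄·Hᵀ + R = [246]
K = P̄·Hᵀ·S⁻¹ = [-1/41; 25/82]
x' − x̄ = [-18/41, 225/41] = K·y
y = (KᵀK)⁻¹·Kᵀ·(x' − x̄) = [18]
z = y + H·x̄ = [18] + [-21] = [-3]

z = [-3]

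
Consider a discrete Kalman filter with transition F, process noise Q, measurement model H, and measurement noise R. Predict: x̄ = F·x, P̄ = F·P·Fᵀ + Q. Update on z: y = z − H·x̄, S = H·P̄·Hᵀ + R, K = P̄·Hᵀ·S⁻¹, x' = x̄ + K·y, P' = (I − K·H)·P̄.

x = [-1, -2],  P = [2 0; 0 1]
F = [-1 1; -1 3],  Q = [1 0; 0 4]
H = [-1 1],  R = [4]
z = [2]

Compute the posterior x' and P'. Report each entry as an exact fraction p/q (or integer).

x' = [-7/13, -5/13]
P' = [51/13 55/13; 55/13 95/13]

x̄ = F·x = [-1, -5]
P̄ = F·P·Fᵀ + Q = [4 5; 5 15]
y = z − H·x̄ = [6]
S = H·P̄·Hᵀ + R = [13]
K = P̄·Hᵀ·S⁻¹ = [1/13; 10/13]
x' = x̄ + K·y = [-7/13, -5/13]
P' = (I − K·H)·P̄ = [51/13 55/13; 55/13 95/13]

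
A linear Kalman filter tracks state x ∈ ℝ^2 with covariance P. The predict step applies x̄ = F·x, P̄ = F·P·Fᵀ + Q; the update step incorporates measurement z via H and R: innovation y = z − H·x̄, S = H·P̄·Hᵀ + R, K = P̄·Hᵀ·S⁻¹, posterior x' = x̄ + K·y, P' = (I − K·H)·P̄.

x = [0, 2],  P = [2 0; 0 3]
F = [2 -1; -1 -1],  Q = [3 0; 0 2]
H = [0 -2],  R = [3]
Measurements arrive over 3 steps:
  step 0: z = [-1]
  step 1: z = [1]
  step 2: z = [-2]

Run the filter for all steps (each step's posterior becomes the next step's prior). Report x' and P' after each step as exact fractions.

step 0: x' = [-72/31, 8/31], P' = [430/31 -3/31; -3/31 21/31]
step 1: x' = [-608/707, -274/707], P' = [36122/2121 -836/707; -836/707 507/707]
step 2: x' = [-137434/153839, 22202/21977], P' = [3003736/153839 -29235/21977; -29235/21977 15801/21977]

step 0: x̄ = F·x = [-2, -2]
step 0: P̄ = F·P·Fᵀ + Q = [14 -1; -1 7]
step 0: y = z − H·x̄ = [-5]
step 0: S = H·P̄·Hᵀ + R = [31]
step 0: K = P̄·Hᵀ·S⁻¹ = [2/31; -14/31]
step 0: x' = x̄ + K·y = [-72/31, 8/31]
step 0: P' = (I − K·H)·P̄ = [430/31 -3/31; -3/31 21/31]
step 1: x̄ = F·x = [-152/31, 64/31]
step 1: P̄ = F·P·Fᵀ + Q = [1846/31 -836/31; -836/31 507/31]
step 1: y = z − H·x̄ = [159/31]
step 1: S = H·P̄·Hᵀ + R = [2121/31]
step 1: K = P̄·Hᵀ·S⁻¹ = [1672/2121; -338/707]
step 1: x' = x̄ + K·y = [-608/707, -274/707]
step 1: P' = (I − K·H)·P̄ = [36122/2121 -836/707; -836/707 507/707]
step 2: x̄ = F·x = [-942/707, 126/101]
step 2: P̄ = F·P·Fᵀ + Q = [162404/2121 -9745/303; -9745/303 5267/303]
step 2: y = z − H·x̄ = [50/101]
step 2: S = H·P̄·Hᵀ + R = [21977/303]
step 2: K = P̄·Hᵀ·S⁻¹ = [19490/21977; -10534/21977]
step 2: x' = x̄ + K·y = [-137434/153839, 22202/21977]
step 2: P' = (I − K·H)·P̄ = [3003736/153839 -29235/21977; -29235/21977 15801/21977]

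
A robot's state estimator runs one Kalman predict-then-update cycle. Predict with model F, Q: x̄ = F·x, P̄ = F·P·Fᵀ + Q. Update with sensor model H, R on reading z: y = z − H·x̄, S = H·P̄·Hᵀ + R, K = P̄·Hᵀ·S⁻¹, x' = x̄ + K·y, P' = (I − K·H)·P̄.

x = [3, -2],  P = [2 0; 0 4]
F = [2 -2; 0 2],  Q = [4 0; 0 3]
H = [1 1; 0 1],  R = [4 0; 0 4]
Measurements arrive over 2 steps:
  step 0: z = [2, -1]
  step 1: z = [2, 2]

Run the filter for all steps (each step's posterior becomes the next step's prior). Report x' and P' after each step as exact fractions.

step 0: x̄ = F·x = [10, -4]
step 0: P̄ = F·P·Fᵀ + Q = [28 -16; -16 19]
step 0: y = z − H·x̄ = [-4, 3]
step 0: S = H·P̄·Hᵀ + R = [19 3; 3 23]
step 0: K = P̄·Hᵀ·S⁻¹ = [81/107 -85/107; 3/107 88/107]
step 0: x' = x̄ + K·y = [491/107, -176/107]
step 0: P' = (I − K·H)·P̄ = [664/107 -340/107; -340/107 352/107]
step 1: x̄ = F·x = [1334/107, -352/107]
step 1: P̄ = F·P·Fᵀ + Q = [7212/107 -2768/107; -2768/107 1729/107]
step 1: y = z − H·x̄ = [-768/107, 566/107]
step 1: S = H·P̄·Hᵀ + R = [3833/107 -1039/107; -1039/107 2157/107]
step 1: K = P̄·Hᵀ·S⁻¹ = [15677/16795 -14001/16795; -1039/16795 12962/16795]
step 1: x' = x̄ + K·y = [22804/16795, 20772/16795]
step 1: P' = (I − K·H)·P̄ = [118712/16795 -56004/16795; -56004/16795 51848/16795]

step 0: x' = [491/107, -176/107], P' = [664/107 -340/107; -340/107 352/107]
step 1: x' = [22804/16795, 20772/16795], P' = [118712/16795 -56004/16795; -56004/16795 51848/16795]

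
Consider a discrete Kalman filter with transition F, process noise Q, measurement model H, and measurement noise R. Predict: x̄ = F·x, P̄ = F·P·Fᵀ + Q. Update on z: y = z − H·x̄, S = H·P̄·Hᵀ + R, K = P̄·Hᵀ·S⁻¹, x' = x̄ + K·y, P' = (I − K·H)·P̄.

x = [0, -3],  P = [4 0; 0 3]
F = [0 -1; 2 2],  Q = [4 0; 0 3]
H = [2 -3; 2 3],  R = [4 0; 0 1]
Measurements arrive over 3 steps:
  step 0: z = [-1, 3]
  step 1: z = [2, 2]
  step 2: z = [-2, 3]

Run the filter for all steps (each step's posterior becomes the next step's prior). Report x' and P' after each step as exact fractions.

step 0: x' = [15961/27387, 5641/9129], P' = [8173/27387 -1094/9129; -1094/9129 416/3043]
step 1: x' = [18735665/22898463, 8650804/68695389], P' = [2192452/7632821 -2571752/22898463; -2571752/22898463 8982692/68695389]
step 2: x' = [33186579780/171703995487, 151050521910/171703995487], P' = [49316351432/171703995487 -19282657264/171703995487; -19282657264/171703995487 22450801276/171703995487]

step 0: x̄ = F·x = [3, -6]
step 0: P̄ = F·P·Fᵀ + Q = [7 -6; -6 31]
step 0: y = z − H·x̄ = [-25, 15]
step 0: S = H·P̄·Hᵀ + R = [383 -251; -251 236]
step 0: K = P̄·Hᵀ·S⁻¹ = [6548/27387 6500/27387; -1483/9129 1556/9129]
step 0: x' = x̄ + K·y = [15961/27387, 5641/9129]
step 0: P' = (I − K·H)·P̄ = [8173/27387 -1094/9129; -1094/9129 416/3043]
step 1: x̄ = F·x = [-5641/9129, 65768/27387]
step 1: P̄ = F·P·Fᵀ + Q = [12588/3043 -308/9129; -308/9129 103573/27387]
step 1: y = z − H·x̄ = [95308/9129, -12076/3043]
step 1: S = H·P̄·Hᵀ + R = [167329/3043 -53221/3043; -53221/3043 155736/3043]
step 1: K = P̄·Hᵀ·S⁻¹ = [248452/1090403 1813152/7632821; -168169/1090403 3839188/22898463]
step 1: x' = x̄ + K·y = [18735665/22898463, 8650804/68695389]
step 1: P' = (I − K·H)·P̄ = [2192452/7632821 -2571752/22898463; -2571752/22898463 8982692/68695389]
step 2: x̄ = F·x = [-8650804/68695389, 129715598/68695389]
step 2: P̄ = F·P·Fᵀ + Q = [283764248/68695389 -2534872/68695389; -2534872/68695389 259223159/68695389]
step 2: y = z − H·x̄ = [269057624/68695389, -165759019/68695389]
step 2: S = H·P̄·Hᵀ + R = [3773265443/68695389 -1197951439/68695389; -1197951439/68695389 3506342348/68695389]
step 2: K = P̄·Hᵀ·S⁻¹ = [39120168664/171703995487 40784731072/171703995487; -26479429589/171703995487 28787089300/171703995487]
step 2: x' = x̄ + K·y = [33186579780/171703995487, 151050521910/171703995487]
step 2: P' = (I − K·H)·P̄ = [49316351432/171703995487 -19282657264/171703995487; -19282657264/171703995487 22450801276/171703995487]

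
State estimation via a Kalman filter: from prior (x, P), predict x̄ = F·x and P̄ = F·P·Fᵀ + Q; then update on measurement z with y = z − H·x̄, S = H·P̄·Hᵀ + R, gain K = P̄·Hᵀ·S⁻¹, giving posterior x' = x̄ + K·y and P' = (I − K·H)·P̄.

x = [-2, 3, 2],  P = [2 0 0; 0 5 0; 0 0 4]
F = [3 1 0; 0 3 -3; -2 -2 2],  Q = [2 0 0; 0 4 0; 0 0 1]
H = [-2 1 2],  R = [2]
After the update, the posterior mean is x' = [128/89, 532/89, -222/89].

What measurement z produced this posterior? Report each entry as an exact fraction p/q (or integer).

z = [-2]

x̄ = F·x = [-3, 3, 2]
P̄ = F·P·Fᵀ + Q = [25 15 -22; 15 85 -54; -22 -54 45]
S = H·P̄·Hᵀ + R = [267]
K = P̄·Hᵀ·S⁻¹ = [-79/267; -53/267; 80/267]
x' − x̄ = [395/89, 265/89, -400/89] = K·y
y = (KᵀK)⁻¹·Kᵀ·(x' − x̄) = [-15]
z = y + H·x̄ = [-15] + [13] = [-2]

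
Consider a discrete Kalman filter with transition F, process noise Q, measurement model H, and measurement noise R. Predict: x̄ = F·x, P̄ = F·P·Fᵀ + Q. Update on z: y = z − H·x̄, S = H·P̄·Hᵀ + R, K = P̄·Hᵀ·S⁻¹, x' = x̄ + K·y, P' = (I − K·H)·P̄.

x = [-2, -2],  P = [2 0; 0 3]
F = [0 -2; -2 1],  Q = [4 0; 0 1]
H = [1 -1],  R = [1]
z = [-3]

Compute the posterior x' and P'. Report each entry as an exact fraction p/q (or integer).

x̄ = F·x = [4, 2]
P̄ = F·P·Fᵀ + Q = [16 -6; -6 12]
y = z − H·x̄ = [-5]
S = H·P̄·Hᵀ + R = [41]
K = P̄·Hᵀ·S⁻¹ = [22/41; -18/41]
x' = x̄ + K·y = [54/41, 172/41]
P' = (I − K·H)·P̄ = [172/41 150/41; 150/41 168/41]

x' = [54/41, 172/41]
P' = [172/41 150/41; 150/41 168/41]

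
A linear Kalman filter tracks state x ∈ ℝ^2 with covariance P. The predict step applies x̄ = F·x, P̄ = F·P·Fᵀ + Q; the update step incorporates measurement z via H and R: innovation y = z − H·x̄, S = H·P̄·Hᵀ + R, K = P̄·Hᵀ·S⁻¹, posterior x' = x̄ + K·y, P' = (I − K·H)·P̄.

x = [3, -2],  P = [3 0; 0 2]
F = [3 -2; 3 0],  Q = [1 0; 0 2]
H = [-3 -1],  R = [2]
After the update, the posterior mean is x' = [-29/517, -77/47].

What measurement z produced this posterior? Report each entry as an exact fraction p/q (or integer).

z = [2]

x̄ = F·x = [13, 9]
P̄ = F·P·Fᵀ + Q = [36 27; 27 29]
S = H·P̄·Hᵀ + R = [517]
K = P̄·Hᵀ·S⁻¹ = [-135/517; -10/47]
x' − x̄ = [-6750/517, -500/47] = K·y
y = (KᵀK)⁻¹·Kᵀ·(x' − x̄) = [50]
z = y + H·x̄ = [50] + [-48] = [2]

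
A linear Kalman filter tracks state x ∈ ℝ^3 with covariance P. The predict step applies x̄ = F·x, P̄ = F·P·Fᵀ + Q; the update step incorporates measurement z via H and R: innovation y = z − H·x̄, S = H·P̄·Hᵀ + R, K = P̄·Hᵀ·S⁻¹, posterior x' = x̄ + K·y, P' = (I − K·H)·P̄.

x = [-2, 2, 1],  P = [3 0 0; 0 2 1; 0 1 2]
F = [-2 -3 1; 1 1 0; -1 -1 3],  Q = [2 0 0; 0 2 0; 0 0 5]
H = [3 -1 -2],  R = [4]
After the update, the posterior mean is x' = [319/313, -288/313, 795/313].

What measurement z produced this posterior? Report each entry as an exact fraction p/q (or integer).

z = [-1]

x̄ = F·x = [-1, 0, 3]
P̄ = F·P·Fᵀ + Q = [28 -11 8; -11 7 -2; 8 -2 22]
S = H·P̄·Hᵀ + R = [313]
K = P̄·Hᵀ·S⁻¹ = [79/313; -36/313; -18/313]
x' − x̄ = [632/313, -288/313, -144/313] = K·y
y = (KᵀK)⁻¹·Kᵀ·(x' − x̄) = [8]
z = y + H·x̄ = [8] + [-9] = [-1]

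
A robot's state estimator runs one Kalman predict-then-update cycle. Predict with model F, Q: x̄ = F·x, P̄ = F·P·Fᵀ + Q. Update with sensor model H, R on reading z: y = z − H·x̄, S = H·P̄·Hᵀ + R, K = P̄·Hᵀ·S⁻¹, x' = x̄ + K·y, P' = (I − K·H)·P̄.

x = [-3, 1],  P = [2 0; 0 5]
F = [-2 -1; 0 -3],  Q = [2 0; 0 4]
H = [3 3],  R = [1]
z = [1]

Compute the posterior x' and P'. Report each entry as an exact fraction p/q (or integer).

x' = [3785/847, -3501/847]
P' = [4605/847 -4575/847; -4575/847 4639/847]

x̄ = F·x = [5, -3]
P̄ = F·P·Fᵀ + Q = [15 15; 15 49]
y = z − H·x̄ = [-5]
S = H·P̄·Hᵀ + R = [847]
K = P̄·Hᵀ·S⁻¹ = [90/847; 192/847]
x' = x̄ + K·y = [3785/847, -3501/847]
P' = (I − K·H)·P̄ = [4605/847 -4575/847; -4575/847 4639/847]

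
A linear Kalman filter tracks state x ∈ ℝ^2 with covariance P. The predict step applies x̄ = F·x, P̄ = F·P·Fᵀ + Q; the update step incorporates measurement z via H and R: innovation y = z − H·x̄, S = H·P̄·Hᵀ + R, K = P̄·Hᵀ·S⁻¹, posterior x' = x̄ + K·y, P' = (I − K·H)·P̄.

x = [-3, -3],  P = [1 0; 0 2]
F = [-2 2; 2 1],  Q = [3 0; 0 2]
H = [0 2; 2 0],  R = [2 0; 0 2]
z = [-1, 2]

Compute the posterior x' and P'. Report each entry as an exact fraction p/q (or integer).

x' = [30/31, -1]
P' = [15/31 0; 0 8/17]

x̄ = F·x = [0, -9]
P̄ = F·P·Fᵀ + Q = [15 0; 0 8]
y = z − H·x̄ = [17, 2]
S = H·P̄·Hᵀ + R = [34 0; 0 62]
K = P̄·Hᵀ·S⁻¹ = [0 15/31; 8/17 0]
x' = x̄ + K·y = [30/31, -1]
P' = (I − K·H)·P̄ = [15/31 0; 0 8/17]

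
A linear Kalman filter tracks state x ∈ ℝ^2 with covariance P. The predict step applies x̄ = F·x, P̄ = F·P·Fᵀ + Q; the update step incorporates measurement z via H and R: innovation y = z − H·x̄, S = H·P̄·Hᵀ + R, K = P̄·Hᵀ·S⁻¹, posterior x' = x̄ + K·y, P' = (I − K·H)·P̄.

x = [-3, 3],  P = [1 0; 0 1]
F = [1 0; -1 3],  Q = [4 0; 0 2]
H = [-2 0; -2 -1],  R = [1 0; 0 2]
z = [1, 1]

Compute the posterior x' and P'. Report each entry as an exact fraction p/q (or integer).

x' = [-97/102, 125/51]
P' = [23/102 -20/51; -20/51 122/51]

x̄ = F·x = [-3, 12]
P̄ = F·P·Fᵀ + Q = [5 -1; -1 12]
y = z − H·x̄ = [-5, 7]
S = H·P̄·Hᵀ + R = [21 18; 18 30]
K = P̄·Hᵀ·S⁻¹ = [-23/51 -1/34; 40/51 -41/51]
x' = x̄ + K·y = [-97/102, 125/51]
P' = (I − K·H)·P̄ = [23/102 -20/51; -20/51 122/51]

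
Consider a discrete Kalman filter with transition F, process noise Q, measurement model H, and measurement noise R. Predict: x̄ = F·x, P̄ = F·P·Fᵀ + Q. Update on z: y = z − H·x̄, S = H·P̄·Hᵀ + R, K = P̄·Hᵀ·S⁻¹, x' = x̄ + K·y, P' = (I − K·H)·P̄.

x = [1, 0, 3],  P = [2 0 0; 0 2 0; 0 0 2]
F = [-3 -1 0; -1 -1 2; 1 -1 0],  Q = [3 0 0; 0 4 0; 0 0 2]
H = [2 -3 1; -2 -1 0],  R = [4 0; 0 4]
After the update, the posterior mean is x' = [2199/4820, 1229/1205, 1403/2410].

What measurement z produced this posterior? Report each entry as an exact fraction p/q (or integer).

z = [-1, -2]

x̄ = F·x = [-3, 5, 1]
P̄ = F·P·Fᵀ + Q = [23 8 -4; 8 16 0; -4 0 6]
S = H·P̄·Hᵀ + R = [134 -4; -4 144]
K = P̄·Hᵀ·S⁻¹ = [297/2410 -1791/4820; -296/1205 -276/1205; -16/1205 133/2410]
x' − x̄ = [16659/4820, -4796/1205, -1007/2410] = K·y
y = (KᵀK)⁻¹·Kᵀ·(x' − x̄) = [19, -3]
z = y + H·x̄ = [19, -3] + [-20, 1] = [-1, -2]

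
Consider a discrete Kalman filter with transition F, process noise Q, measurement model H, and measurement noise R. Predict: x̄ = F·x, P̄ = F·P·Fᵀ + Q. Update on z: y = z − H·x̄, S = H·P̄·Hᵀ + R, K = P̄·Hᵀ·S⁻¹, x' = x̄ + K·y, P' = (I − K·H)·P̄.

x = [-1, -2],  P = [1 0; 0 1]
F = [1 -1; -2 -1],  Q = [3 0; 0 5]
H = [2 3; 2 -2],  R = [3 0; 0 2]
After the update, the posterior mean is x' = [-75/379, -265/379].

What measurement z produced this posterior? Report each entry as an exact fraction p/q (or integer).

x̄ = F·x = [1, 4]
P̄ = F·P·Fᵀ + Q = [5 -1; -1 10]
S = H·P̄·Hᵀ + R = [101 -42; -42 70]
K = P̄·Hᵀ·S⁻¹ = [71/379 753/2653; 74/379 -523/2653]
x' − x̄ = [-454/379, -1781/379] = K·y
y = (KᵀK)⁻¹·Kᵀ·(x' − x̄) = [-17, 7]
z = y + H·x̄ = [-17, 7] + [14, -6] = [-3, 1]

z = [-3, 1]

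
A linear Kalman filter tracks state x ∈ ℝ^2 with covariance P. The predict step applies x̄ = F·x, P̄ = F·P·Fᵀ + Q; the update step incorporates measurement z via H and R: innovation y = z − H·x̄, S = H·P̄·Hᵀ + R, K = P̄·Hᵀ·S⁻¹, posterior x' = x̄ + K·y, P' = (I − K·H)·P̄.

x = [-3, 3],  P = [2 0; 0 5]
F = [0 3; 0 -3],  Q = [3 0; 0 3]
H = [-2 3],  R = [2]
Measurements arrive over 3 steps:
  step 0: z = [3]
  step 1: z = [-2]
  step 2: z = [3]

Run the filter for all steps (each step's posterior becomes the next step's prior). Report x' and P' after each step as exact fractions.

step 0: x̄ = F·x = [9, -9]
step 0: P̄ = F·P·Fᵀ + Q = [48 -45; -45 48]
step 0: y = z − H·x̄ = [48]
step 0: S = H·P̄·Hᵀ + R = [1166]
step 0: K = P̄·Hᵀ·S⁻¹ = [-21/106; 117/583]
step 0: x' = x̄ + K·y = [-27/53, 369/583]
step 0: P' = (I − K·H)·P̄ = [237/106 72/53; 72/53 606/583]
step 1: x̄ = F·x = [1107/583, -1107/583]
step 1: P̄ = F·P·Fᵀ + Q = [7203/583 -5454/583; -5454/583 7203/583]
step 1: y = z − H·x̄ = [4369/583]
step 1: S = H·P̄·Hᵀ + R = [160253/583]
step 1: K = P̄·Hᵀ·S⁻¹ = [-30768/160253; 32517/160253]
step 1: x' = x̄ + K·y = [73713/160253, -60606/160253]
step 1: P' = (I − K·H)·P̄ = [356145/160253 216918/160253; 216918/160253 166290/160253]
step 2: x̄ = F·x = [-181818/160253, 181818/160253]
step 2: P̄ = F·P·Fᵀ + Q = [1977369/160253 -1496610/160253; -1496610/160253 1977369/160253]
step 2: y = z − H·x̄ = [-428331/160253]
step 2: S = H·P̄·Hᵀ + R = [43985623/160253]
step 2: K = P̄·Hᵀ·S⁻¹ = [-767688/3998693; 8925327/43985623]
step 2: x' = x̄ + K·y = [-2484882/3998693, 26048709/43985623]
step 2: P' = (I − K·H)·P̄ = [8886561/3998693 5412582/3998693; 5412582/3998693 45642486/43985623]

step 0: x' = [-27/53, 369/583], P' = [237/106 72/53; 72/53 606/583]
step 1: x' = [73713/160253, -60606/160253], P' = [356145/160253 216918/160253; 216918/160253 166290/160253]
step 2: x' = [-2484882/3998693, 26048709/43985623], P' = [8886561/3998693 5412582/3998693; 5412582/3998693 45642486/43985623]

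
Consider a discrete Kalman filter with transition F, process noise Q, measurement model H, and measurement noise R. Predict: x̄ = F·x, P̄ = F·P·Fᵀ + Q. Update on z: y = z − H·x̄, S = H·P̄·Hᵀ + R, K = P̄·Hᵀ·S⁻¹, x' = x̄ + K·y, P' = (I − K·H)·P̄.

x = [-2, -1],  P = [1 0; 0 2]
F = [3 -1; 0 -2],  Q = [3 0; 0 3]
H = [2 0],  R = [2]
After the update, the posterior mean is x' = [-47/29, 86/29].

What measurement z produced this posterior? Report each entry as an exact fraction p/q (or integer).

x̄ = F·x = [-5, 2]
P̄ = F·P·Fᵀ + Q = [14 4; 4 11]
S = H·P̄·Hᵀ + R = [58]
K = P̄·Hᵀ·S⁻¹ = [14/29; 4/29]
x' − x̄ = [98/29, 28/29] = K·y
y = (KᵀK)⁻¹·Kᵀ·(x' − x̄) = [7]
z = y + H·x̄ = [7] + [-10] = [-3]

z = [-3]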